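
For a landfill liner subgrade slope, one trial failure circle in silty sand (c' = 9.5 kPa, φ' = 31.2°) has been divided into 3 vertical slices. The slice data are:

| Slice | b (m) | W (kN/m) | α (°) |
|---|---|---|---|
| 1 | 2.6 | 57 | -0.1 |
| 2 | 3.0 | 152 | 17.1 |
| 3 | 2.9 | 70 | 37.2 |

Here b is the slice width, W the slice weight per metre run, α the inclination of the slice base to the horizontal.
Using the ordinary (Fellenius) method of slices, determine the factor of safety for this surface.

Ordinary method of slices: FS = Σ[c'·Δl_i + (W_i cosα_i)·tanφ'] / Σ W_i sinα_i, with Δl_i = b_i / cosα_i.
Slice 1: Δl = 2.6/cos(-0.1°) = 2.600 m; N'_1 = 57·cos(-0.1°) = 57.0; c'Δl = 24.70; W sinα = -0.1
Slice 2: Δl = 3.0/cos17.1° = 3.139 m; N'_2 = 152·cos17.1° = 145.3; c'Δl = 29.82; W sinα = 44.7
Slice 3: Δl = 2.9/cos37.2° = 3.641 m; N'_3 = 70·cos37.2° = 55.8; c'Δl = 34.59; W sinα = 42.3
Σc'Δl = 89.1 kN/m; ΣN' = 258.0 kN/m; ΣW sinα = 86.9 kN/m
Resisting = 89.1 + 258.0·tan31.2° = 89.1 + 156.3 = 245.4 kN/m
FS = 245.4 / 86.9 = 2.823

FS = 2.82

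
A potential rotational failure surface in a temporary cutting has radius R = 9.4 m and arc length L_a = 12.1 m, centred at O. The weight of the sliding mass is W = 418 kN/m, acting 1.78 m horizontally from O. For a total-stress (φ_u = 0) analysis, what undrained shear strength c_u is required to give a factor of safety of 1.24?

FS = c_u·L_a·R / (W·d), so c_u = FS·W·d / (L_a·R).
c_u = 1.24·418·1.78 / (12.10·9.4) = 922.6 / 113.74 = 8.11 kPa

c_u = 8.1 kPa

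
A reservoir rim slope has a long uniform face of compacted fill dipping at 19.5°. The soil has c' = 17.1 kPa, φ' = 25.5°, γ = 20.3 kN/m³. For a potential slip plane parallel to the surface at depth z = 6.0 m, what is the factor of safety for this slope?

FS = 1.79

For an infinite slope with a slip plane parallel to the surface (no pore pressure): FS = [c' + γz cos²β tanφ'] / [γz sinβ cosβ].
γz = 20.3·6.0 = 121.80 kN/m²
Numerator = 17.1 + 121.80·cos²19.5°·tan25.5° = 17.1 + 121.80·0.8886·0.4770 = 68.722 kPa
Denominator = 121.80·sin19.5°·cos19.5° = 121.80·0.3338·0.9426 = 38.326 kPa
FS = 68.722 / 38.326 = 1.793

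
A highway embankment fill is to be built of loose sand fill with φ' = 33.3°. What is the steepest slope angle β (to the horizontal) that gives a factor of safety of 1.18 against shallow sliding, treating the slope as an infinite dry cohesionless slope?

β = 29.1°

For an infinite dry cohesionless slope FS = tanφ'/tanβ, so tanβ = tanφ' / FS.
tanβ = tan33.3° / 1.18 = 0.6569 / 1.18 = 0.5567
β = arctan(0.5567) = 29.10°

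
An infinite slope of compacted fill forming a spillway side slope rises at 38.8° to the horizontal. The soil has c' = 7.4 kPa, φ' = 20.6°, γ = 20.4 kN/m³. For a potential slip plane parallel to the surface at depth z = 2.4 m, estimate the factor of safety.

For an infinite slope with a slip plane parallel to the surface (no pore pressure): FS = [c' + γz cos²β tanφ'] / [γz sinβ cosβ].
γz = 20.4·2.4 = 48.96 kN/m²
Numerator = 7.4 + 48.96·cos²38.8°·tan20.6° = 7.4 + 48.96·0.6074·0.3759 = 18.577 kPa
Denominator = 48.96·sin38.8°·cos38.8° = 48.96·0.6266·0.7793 = 23.909 kPa
FS = 18.577 / 23.909 = 0.777

FS = 0.78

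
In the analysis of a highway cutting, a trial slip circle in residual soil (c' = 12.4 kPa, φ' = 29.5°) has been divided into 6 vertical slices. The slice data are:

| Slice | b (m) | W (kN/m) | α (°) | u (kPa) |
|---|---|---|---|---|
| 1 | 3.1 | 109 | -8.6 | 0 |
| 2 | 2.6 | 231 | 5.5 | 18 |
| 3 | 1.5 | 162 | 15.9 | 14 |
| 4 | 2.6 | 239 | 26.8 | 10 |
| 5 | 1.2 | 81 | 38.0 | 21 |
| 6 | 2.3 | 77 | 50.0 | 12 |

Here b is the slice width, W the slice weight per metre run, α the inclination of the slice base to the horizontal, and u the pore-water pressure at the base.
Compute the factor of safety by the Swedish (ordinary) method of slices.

FS = 2.08

Ordinary method of slices: FS = Σ[c'·Δl_i + (W_i cosα_i − u_i·Δl_i)·tanφ'] / Σ W_i sinα_i, with Δl_i = b_i / cosα_i.
Slice 1: Δl = 3.1/cos(-8.6°) = 3.135 m; N'_1 = 109·cos(-8.6°) − 0·3.135 = 107.8; c'Δl = 38.88; W sinα = -16.3
Slice 2: Δl = 2.6/cos5.5° = 2.612 m; N'_2 = 231·cos5.5° − 18·2.612 = 182.9; c'Δl = 32.39; W sinα = 22.1
Slice 3: Δl = 1.5/cos15.9° = 1.560 m; N'_3 = 162·cos15.9° − 14·1.560 = 134.0; c'Δl = 19.34; W sinα = 44.4
Slice 4: Δl = 2.6/cos26.8° = 2.913 m; N'_4 = 239·cos26.8° − 10·2.913 = 184.2; c'Δl = 36.12; W sinα = 107.8
Slice 5: Δl = 1.2/cos38.0° = 1.523 m; N'_5 = 81·cos38.0° − 21·1.523 = 31.8; c'Δl = 18.88; W sinα = 49.9
Slice 6: Δl = 2.3/cos50.0° = 3.578 m; N'_6 = 77·cos50.0° − 12·3.578 = 6.6; c'Δl = 44.37; W sinα = 59.0
Σc'Δl = 190.0 kN/m; ΣN' = 647.3 kN/m; ΣW sinα = 266.8 kN/m
Resisting = 190.0 + 647.3·tan29.5° = 190.0 + 366.2 = 556.2 kN/m
FS = 556.2 / 266.8 = 2.084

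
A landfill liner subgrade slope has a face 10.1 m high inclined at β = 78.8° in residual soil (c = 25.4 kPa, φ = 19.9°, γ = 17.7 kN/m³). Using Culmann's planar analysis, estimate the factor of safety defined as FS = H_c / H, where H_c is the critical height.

FS = 1.08

H_c = (4c/γ) · sinβ cosφ / [1 − cos(β − φ)]
    = (4·25.4/17.7) · sin78.8°·cos19.9° / [1 − cos58.9°]
    = 5.740 · 0.9224 / 0.4835 = 10.95 m
FS = H_c / H = 10.95 / 10.1 = 1.084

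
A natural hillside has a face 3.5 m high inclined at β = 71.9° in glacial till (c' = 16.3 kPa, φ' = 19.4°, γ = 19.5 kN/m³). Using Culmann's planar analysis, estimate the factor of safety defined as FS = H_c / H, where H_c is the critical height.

H_c = (4c'/γ) · sinβ cosφ' / [1 − cos(β − φ')]
    = (4·16.3/19.5) · sin71.9°·cos19.4° / [1 − cos52.5°]
    = 3.344 · 0.8965 / 0.3912 = 7.66 m
FS = H_c / H = 7.66 / 3.5 = 2.189

FS = 2.19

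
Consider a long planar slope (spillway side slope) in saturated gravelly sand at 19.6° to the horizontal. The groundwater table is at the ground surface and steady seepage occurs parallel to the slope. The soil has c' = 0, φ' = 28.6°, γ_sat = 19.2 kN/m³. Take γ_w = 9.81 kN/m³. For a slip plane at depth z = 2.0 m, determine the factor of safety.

FS = 0.75

With seepage parallel to the slope and the water table at the surface, the effective normal stress on the slip plane uses the buoyant unit weight γ' = γ_sat − γ_w while the driving shear stress uses γ_sat:
FS = [c' + γ' z cos²β tanφ'] / [γ_sat z sinβ cosβ]
(For c' = 0 this reduces to FS = (γ'/γ_sat)·tanφ'/tanβ.)
γ' = 19.2 − 9.81 = 9.39 kN/m³
Numerator = 0.0 + 9.39·2.0·cos²19.6°·tan28.6° = 0.0 + 9.39·2.0·0.8875·0.5452 = 9.087 kPa
Denominator = 19.2·2.0·sin19.6°·cos19.6° = 19.2·2.0·0.3355·0.9421 = 12.135 kPa
FS = 9.087 / 12.135 = 0.749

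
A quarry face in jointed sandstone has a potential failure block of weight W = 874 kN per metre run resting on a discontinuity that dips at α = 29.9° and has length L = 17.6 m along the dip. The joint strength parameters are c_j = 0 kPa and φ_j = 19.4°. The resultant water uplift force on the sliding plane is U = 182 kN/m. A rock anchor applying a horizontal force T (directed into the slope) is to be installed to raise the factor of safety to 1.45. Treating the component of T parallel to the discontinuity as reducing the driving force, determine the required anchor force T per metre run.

Resolving forces along and normal to the sliding plane, with the horizontal anchor force T adding T·sinα to the effective normal force and T·cosα acting up the plane against the driving force:
FS = [c_jL + (W cosα − U + T sinα) tanφ_j] / [W sinα − T cosα]
Without the anchor: N' = 575.7 kN/m, driving T_d = 435.7 kN/m, resisting R = 0·17.6 + 575.7·tan19.4° = 202.7 kN/m, FS = 0.47.
Setting FS = 1.45 and solving for T:
1.45·(435.7 − T cos29.9°) = 202.7 + T sin29.9°·tan19.4°
T·(sin29.9°·tan19.4° + 1.45·cos29.9°) = 1.45·435.7 − 202.7
T·(0.4985·0.3522 + 1.45·0.8669) = 631.7 − 202.7 = 429.0
T·1.4325 = 429.0
T = 299.5 kN/m

T = 299 kN/m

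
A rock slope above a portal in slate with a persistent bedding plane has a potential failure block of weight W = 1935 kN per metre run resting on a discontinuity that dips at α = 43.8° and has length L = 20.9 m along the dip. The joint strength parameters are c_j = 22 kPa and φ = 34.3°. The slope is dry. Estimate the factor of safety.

Resolving the block weight along and normal to the plane and applying the Mohr–Coulomb strength on the joint:
N' = W cosα = 1935·cos43.8° = 1396.6 kN/m
Driving force T = W sinα = 1935·sin43.8° = 1339.3 kN/m
Resisting force R = c_j·L + N'·tanφ = 22·20.9 + 1396.6·tan34.3° = 459.8 + 952.7 = 1412.5 kN/m
FS = R / T = 1412.5 / 1339.3 = 1.055

FS = 1.05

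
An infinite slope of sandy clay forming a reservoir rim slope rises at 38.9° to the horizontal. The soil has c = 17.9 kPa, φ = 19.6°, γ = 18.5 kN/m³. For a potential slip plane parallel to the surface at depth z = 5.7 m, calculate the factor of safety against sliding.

FS = 0.79

For an infinite slope with a slip plane parallel to the surface (no pore pressure): FS = [c + γz cos²β tanφ] / [γz sinβ cosβ].
γz = 18.5·5.7 = 105.45 kN/m²
Numerator = 17.9 + 105.45·cos²38.9°·tan19.6° = 17.9 + 105.45·0.6057·0.3561 = 40.642 kPa
Denominator = 105.45·sin38.9°·cos38.9° = 105.45·0.6280·0.7782 = 51.534 kPa
FS = 40.642 / 51.534 = 0.789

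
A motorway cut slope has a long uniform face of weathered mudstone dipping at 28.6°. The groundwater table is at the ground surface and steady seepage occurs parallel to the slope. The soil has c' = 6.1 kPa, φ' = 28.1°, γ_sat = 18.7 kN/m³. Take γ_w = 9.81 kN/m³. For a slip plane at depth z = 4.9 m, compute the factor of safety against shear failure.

With seepage parallel to the slope and the water table at the surface, the effective normal stress on the slip plane uses the buoyant unit weight γ' = γ_sat − γ_w while the driving shear stress uses γ_sat:
FS = [c' + γ' z cos²β tanφ'] / [γ_sat z sinβ cosβ]
γ' = 18.7 − 9.81 = 8.89 kN/m³
Numerator = 6.1 + 8.89·4.9·cos²28.6°·tan28.1° = 6.1 + 8.89·4.9·0.7709·0.5340 = 24.030 kPa
Denominator = 18.7·4.9·sin28.6°·cos28.6° = 18.7·4.9·0.4787·0.8780 = 38.511 kPa
FS = 24.030 / 38.511 = 0.624

FS = 0.62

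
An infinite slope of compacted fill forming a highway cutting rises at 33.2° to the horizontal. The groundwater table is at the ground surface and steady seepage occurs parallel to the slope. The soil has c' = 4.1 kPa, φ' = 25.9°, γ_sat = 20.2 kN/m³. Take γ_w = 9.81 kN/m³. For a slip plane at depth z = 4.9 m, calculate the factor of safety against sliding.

FS = 0.47

With seepage parallel to the slope and the water table at the surface, the effective normal stress on the slip plane uses the buoyant unit weight γ' = γ_sat − γ_w while the driving shear stress uses γ_sat:
FS = [c' + γ' z cos²β tanφ'] / [γ_sat z sinβ cosβ]
γ' = 20.2 − 9.81 = 10.39 kN/m³
Numerator = 4.1 + 10.39·4.9·cos²33.2°·tan25.9° = 4.1 + 10.39·4.9·0.7002·0.4856 = 21.409 kPa
Denominator = 20.2·4.9·sin33.2°·cos33.2° = 20.2·4.9·0.5476·0.8368 = 45.351 kPa
FS = 21.409 / 45.351 = 0.472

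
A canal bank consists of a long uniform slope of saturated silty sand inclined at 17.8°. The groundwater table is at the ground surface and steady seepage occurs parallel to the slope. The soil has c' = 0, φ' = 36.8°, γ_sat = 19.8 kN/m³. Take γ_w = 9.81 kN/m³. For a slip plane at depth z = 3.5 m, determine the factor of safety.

With seepage parallel to the slope and the water table at the surface, the effective normal stress on the slip plane uses the buoyant unit weight γ' = γ_sat − γ_w while the driving shear stress uses γ_sat:
FS = [c' + γ' z cos²β tanφ'] / [γ_sat z sinβ cosβ]
(For c' = 0 this reduces to FS = (γ'/γ_sat)·tanφ'/tanβ.)
γ' = 19.8 − 9.81 = 9.99 kN/m³
Numerator = 0.0 + 9.99·3.5·cos²17.8°·tan36.8° = 0.0 + 9.99·3.5·0.9066·0.7481 = 23.713 kPa
Denominator = 19.8·3.5·sin17.8°·cos17.8° = 19.8·3.5·0.3057·0.9521 = 20.171 kPa
FS = 23.713 / 20.171 = 1.176

FS = 1.18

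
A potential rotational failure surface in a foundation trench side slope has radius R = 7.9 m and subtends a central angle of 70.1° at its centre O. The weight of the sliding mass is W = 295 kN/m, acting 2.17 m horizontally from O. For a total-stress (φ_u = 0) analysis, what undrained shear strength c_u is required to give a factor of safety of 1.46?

FS = c_u·L_a·R / (W·d), so c_u = FS·W·d / (L_a·R).
Arc length L_a = R·θ = 7.9·(70.1°·π/180) = 7.9·1.2235 = 9.67 m
c_u = 1.46·295·2.17 / (9.67·7.9) = 934.6 / 76.36 = 12.24 kPa

c_u = 12.2 kPa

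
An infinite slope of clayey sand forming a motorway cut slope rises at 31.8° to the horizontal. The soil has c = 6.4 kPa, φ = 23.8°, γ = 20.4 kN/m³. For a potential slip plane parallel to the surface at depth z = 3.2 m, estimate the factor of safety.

FS = 0.93

For an infinite slope with a slip plane parallel to the surface (no pore pressure): FS = [c + γz cos²β tanφ] / [γz sinβ cosβ].
γz = 20.4·3.2 = 65.28 kN/m²
Numerator = 6.4 + 65.28·cos²31.8°·tan23.8° = 6.4 + 65.28·0.7223·0.4411 = 27.197 kPa
Denominator = 65.28·sin31.8°·cos31.8° = 65.28·0.5270·0.8499 = 29.236 kPa
FS = 27.197 / 29.236 = 0.930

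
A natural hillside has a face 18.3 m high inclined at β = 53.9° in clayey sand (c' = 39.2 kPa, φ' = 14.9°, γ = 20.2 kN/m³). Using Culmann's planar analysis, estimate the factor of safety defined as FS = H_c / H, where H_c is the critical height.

FS = 1.49

H_c = (4c'/γ) · sinβ cosφ' / [1 − cos(β − φ')]
    = (4·39.2/20.2) · sin53.9°·cos14.9° / [1 − cos39.0°]
    = 7.762 · 0.7808 / 0.2229 = 27.20 m
FS = H_c / H = 27.20 / 18.3 = 1.486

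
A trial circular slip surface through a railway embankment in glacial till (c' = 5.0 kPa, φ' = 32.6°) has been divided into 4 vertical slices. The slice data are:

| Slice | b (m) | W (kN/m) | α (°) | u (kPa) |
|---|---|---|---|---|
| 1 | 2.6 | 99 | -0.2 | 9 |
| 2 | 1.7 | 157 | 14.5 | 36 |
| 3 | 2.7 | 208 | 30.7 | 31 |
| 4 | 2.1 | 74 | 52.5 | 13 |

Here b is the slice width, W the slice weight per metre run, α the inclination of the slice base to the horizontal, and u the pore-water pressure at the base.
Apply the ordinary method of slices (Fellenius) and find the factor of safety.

Ordinary method of slices: FS = Σ[c'·Δl_i + (W_i cosα_i − u_i·Δl_i)·tanφ'] / Σ W_i sinα_i, with Δl_i = b_i / cosα_i.
Slice 1: Δl = 2.6/cos(-0.2°) = 2.600 m; N'_1 = 99·cos(-0.2°) − 9·2.600 = 75.6; c'Δl = 13.00; W sinα = -0.3
Slice 2: Δl = 1.7/cos14.5° = 1.756 m; N'_2 = 157·cos14.5° − 36·1.756 = 88.8; c'Δl = 8.78; W sinα = 39.3
Slice 3: Δl = 2.7/cos30.7° = 3.140 m; N'_3 = 208·cos30.7° − 31·3.140 = 81.5; c'Δl = 15.70; W sinα = 106.2
Slice 4: Δl = 2.1/cos52.5° = 3.450 m; N'_4 = 74·cos52.5° − 13·3.450 = 0.2; c'Δl = 17.25; W sinα = 58.7
Σc'Δl = 54.7 kN/m; ΣN' = 246.1 kN/m; ΣW sinα = 203.9 kN/m
Resisting = 54.7 + 246.1·tan32.6° = 54.7 + 157.4 = 212.1 kN/m
FS = 212.1 / 203.9 = 1.040

FS = 1.04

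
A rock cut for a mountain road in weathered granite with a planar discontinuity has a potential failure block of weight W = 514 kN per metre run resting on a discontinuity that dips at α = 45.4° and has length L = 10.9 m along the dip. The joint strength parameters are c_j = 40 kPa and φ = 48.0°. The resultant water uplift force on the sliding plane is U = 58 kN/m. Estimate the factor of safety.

FS = 2.11

Resolving the block weight along and normal to the plane and applying the Mohr–Coulomb strength on the joint:
N' = W cosα − U = 514·cos45.4° − 58 = 302.9 kN/m
Driving force T = W sinα = 514·sin45.4° = 366.0 kN/m
Resisting force R = c_j·L + N'·tanφ = 40·10.9 + 302.9·tan48.0° = 436.0 + 336.4 = 772.4 kN/m
FS = R / T = 772.4 / 366.0 = 2.111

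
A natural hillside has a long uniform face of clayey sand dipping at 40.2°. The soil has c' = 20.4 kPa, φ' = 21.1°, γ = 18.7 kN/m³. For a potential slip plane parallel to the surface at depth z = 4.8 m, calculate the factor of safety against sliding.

For an infinite slope with a slip plane parallel to the surface (no pore pressure): FS = [c' + γz cos²β tanφ'] / [γz sinβ cosβ].
γz = 18.7·4.8 = 89.76 kN/m²
Numerator = 20.4 + 89.76·cos²40.2°·tan21.1° = 20.4 + 89.76·0.5834·0.3859 = 40.606 kPa
Denominator = 89.76·sin40.2°·cos40.2° = 89.76·0.6455·0.7638 = 44.252 kPa
FS = 40.606 / 44.252 = 0.918

FS = 0.92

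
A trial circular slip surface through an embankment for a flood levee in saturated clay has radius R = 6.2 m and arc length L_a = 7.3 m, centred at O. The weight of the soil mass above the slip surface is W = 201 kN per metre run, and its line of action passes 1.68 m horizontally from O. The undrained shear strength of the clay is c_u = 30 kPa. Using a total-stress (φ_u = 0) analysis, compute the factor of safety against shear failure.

Taking moments about the centre O, the resisting moment is provided by the undrained shear strength acting along the arc:
M_R = c_u·L_a·R = 30·7.30·6.2 = 1357.8 kN·m/m
M_D = W·d = 201·1.68 = 337.7 kN·m/m
FS = M_R / M_D = 1357.8 / 337.7 = 4.021

FS = 4.02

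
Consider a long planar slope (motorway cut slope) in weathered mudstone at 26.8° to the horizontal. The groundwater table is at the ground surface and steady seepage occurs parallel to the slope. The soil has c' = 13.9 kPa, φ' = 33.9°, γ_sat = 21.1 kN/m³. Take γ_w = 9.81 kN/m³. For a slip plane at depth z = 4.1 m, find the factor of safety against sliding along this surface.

With seepage parallel to the slope and the water table at the surface, the effective normal stress on the slip plane uses the buoyant unit weight γ' = γ_sat − γ_w while the driving shear stress uses γ_sat:
FS = [c' + γ' z cos²β tanφ'] / [γ_sat z sinβ cosβ]
γ' = 21.1 − 9.81 = 11.29 kN/m³
Numerator = 13.9 + 11.29·4.1·cos²26.8°·tan33.9° = 13.9 + 11.29·4.1·0.7967·0.6720 = 38.682 kPa
Denominator = 21.1·4.1·sin26.8°·cos26.8° = 21.1·4.1·0.4509·0.8926 = 34.816 kPa
FS = 38.682 / 34.816 = 1.111

FS = 1.11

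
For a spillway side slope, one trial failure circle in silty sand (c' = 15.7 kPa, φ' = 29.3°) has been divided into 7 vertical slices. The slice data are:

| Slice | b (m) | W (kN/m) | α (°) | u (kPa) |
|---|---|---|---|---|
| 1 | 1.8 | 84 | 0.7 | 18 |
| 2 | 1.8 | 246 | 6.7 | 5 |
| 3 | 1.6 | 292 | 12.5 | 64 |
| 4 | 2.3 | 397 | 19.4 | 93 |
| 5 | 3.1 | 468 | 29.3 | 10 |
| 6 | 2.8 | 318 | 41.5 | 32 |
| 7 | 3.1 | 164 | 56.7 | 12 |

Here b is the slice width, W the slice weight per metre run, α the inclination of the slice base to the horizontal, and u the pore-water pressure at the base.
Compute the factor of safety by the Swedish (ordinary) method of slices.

FS = 1.19

Ordinary method of slices: FS = Σ[c'·Δl_i + (W_i cosα_i − u_i·Δl_i)·tanφ'] / Σ W_i sinα_i, with Δl_i = b_i / cosα_i.
Slice 1: Δl = 1.8/cos0.7° = 1.800 m; N'_1 = 84·cos0.7° − 18·1.800 = 51.6; c'Δl = 28.26; W sinα = 1.0
Slice 2: Δl = 1.8/cos6.7° = 1.812 m; N'_2 = 246·cos6.7° − 5·1.812 = 235.3; c'Δl = 28.45; W sinα = 28.7
Slice 3: Δl = 1.6/cos12.5° = 1.639 m; N'_3 = 292·cos12.5° − 64·1.639 = 180.2; c'Δl = 25.73; W sinα = 63.2
Slice 4: Δl = 2.3/cos19.4° = 2.438 m; N'_4 = 397·cos19.4° − 93·2.438 = 147.7; c'Δl = 38.28; W sinα = 131.9
Slice 5: Δl = 3.1/cos29.3° = 3.555 m; N'_5 = 468·cos29.3° − 10·3.555 = 372.6; c'Δl = 55.81; W sinα = 229.0
Slice 6: Δl = 2.8/cos41.5° = 3.739 m; N'_6 = 318·cos41.5° − 32·3.739 = 118.5; c'Δl = 58.70; W sinα = 210.7
Slice 7: Δl = 3.1/cos56.7° = 5.646 m; N'_7 = 164·cos56.7° − 12·5.646 = 22.3; c'Δl = 88.65; W sinα = 137.1
Σc'Δl = 323.9 kN/m; ΣN' = 1128.1 kN/m; ΣW sinα = 801.6 kN/m
Resisting = 323.9 + 1128.1·tan29.3° = 323.9 + 633.1 = 957.0 kN/m
FS = 957.0 / 801.6 = 1.194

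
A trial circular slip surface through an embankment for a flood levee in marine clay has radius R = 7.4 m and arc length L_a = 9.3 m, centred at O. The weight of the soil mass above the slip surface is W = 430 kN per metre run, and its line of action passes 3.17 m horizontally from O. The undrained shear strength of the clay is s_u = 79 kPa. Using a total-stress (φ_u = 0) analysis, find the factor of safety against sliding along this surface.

FS = 3.99

Taking moments about the centre O, the resisting moment is provided by the undrained shear strength acting along the arc:
M_R = s_u·L_a·R = 79·9.30·7.4 = 5436.8 kN·m/m
M_D = W·d = 430·3.17 = 1363.1 kN·m/m
FS = M_R / M_D = 5436.8 / 1363.1 = 3.989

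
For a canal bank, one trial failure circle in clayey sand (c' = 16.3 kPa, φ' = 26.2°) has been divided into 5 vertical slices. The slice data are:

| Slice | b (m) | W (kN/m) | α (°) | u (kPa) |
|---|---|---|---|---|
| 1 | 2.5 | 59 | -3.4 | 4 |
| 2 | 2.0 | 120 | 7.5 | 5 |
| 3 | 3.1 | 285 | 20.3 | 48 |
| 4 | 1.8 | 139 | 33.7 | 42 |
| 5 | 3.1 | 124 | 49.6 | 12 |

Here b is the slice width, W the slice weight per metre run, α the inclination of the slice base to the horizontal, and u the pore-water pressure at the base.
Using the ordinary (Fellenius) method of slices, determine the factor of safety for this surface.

FS = 1.40

Ordinary method of slices: FS = Σ[c'·Δl_i + (W_i cosα_i − u_i·Δl_i)·tanφ'] / Σ W_i sinα_i, with Δl_i = b_i / cosα_i.
Slice 1: Δl = 2.5/cos(-3.4°) = 2.504 m; N'_1 = 59·cos(-3.4°) − 4·2.504 = 48.9; c'Δl = 40.82; W sinα = -3.5
Slice 2: Δl = 2.0/cos7.5° = 2.017 m; N'_2 = 120·cos7.5° − 5·2.017 = 108.9; c'Δl = 32.88; W sinα = 15.7
Slice 3: Δl = 3.1/cos20.3° = 3.305 m; N'_3 = 285·cos20.3° − 48·3.305 = 108.6; c'Δl = 53.88; W sinα = 98.9
Slice 4: Δl = 1.8/cos33.7° = 2.164 m; N'_4 = 139·cos33.7° − 42·2.164 = 24.8; c'Δl = 35.27; W sinα = 77.1
Slice 5: Δl = 3.1/cos49.6° = 4.783 m; N'_5 = 124·cos49.6° − 12·4.783 = 23.0; c'Δl = 77.96; W sinα = 94.4
Σc'Δl = 240.8 kN/m; ΣN' = 314.2 kN/m; ΣW sinα = 282.6 kN/m
Resisting = 240.8 + 314.2·tan26.2° = 240.8 + 154.6 = 395.4 kN/m
FS = 395.4 / 282.6 = 1.399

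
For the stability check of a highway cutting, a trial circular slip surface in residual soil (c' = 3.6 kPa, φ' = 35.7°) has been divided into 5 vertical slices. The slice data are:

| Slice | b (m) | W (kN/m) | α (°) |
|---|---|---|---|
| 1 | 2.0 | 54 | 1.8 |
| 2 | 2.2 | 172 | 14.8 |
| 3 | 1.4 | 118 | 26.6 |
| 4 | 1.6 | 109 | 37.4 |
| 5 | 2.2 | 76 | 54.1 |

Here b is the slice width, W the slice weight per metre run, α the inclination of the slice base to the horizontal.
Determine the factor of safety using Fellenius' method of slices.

Ordinary method of slices: FS = Σ[c'·Δl_i + (W_i cosα_i)·tanφ'] / Σ W_i sinα_i, with Δl_i = b_i / cosα_i.
Slice 1: Δl = 2.0/cos1.8° = 2.001 m; N'_1 = 54·cos1.8° = 54.0; c'Δl = 7.20; W sinα = 1.7
Slice 2: Δl = 2.2/cos14.8° = 2.275 m; N'_2 = 172·cos14.8° = 166.3; c'Δl = 8.19; W sinα = 43.9
Slice 3: Δl = 1.4/cos26.6° = 1.566 m; N'_3 = 118·cos26.6° = 105.5; c'Δl = 5.64; W sinα = 52.8
Slice 4: Δl = 1.6/cos37.4° = 2.014 m; N'_4 = 109·cos37.4° = 86.6; c'Δl = 7.25; W sinα = 66.2
Slice 5: Δl = 2.2/cos54.1° = 3.752 m; N'_5 = 76·cos54.1° = 44.6; c'Δl = 13.51; W sinα = 61.6
Σc'Δl = 41.8 kN/m; ΣN' = 456.9 kN/m; ΣW sinα = 226.2 kN/m
Resisting = 41.8 + 456.9·tan35.7° = 41.8 + 328.3 = 370.1 kN/m
FS = 370.1 / 226.2 = 1.636

FS = 1.64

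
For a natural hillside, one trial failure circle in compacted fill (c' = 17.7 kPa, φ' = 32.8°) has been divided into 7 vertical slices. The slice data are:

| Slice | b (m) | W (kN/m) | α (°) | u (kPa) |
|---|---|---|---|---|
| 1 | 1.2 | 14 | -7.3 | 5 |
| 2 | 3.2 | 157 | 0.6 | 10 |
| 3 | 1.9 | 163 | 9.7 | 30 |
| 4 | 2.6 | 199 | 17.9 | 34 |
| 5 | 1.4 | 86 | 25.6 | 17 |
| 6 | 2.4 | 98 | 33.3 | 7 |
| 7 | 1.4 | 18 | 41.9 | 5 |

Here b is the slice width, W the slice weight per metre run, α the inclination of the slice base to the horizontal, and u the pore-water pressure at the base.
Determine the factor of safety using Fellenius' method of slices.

FS = 2.93

Ordinary method of slices: FS = Σ[c'·Δl_i + (W_i cosα_i − u_i·Δl_i)·tanφ'] / Σ W_i sinα_i, with Δl_i = b_i / cosα_i.
Slice 1: Δl = 1.2/cos(-7.3°) = 1.210 m; N'_1 = 14·cos(-7.3°) − 5·1.210 = 7.8; c'Δl = 21.41; W sinα = -1.8
Slice 2: Δl = 3.2/cos0.6° = 3.200 m; N'_2 = 157·cos0.6° − 10·3.200 = 125.0; c'Δl = 56.64; W sinα = 1.6
Slice 3: Δl = 1.9/cos9.7° = 1.928 m; N'_3 = 163·cos9.7° − 30·1.928 = 102.8; c'Δl = 34.12; W sinα = 27.5
Slice 4: Δl = 2.6/cos17.9° = 2.732 m; N'_4 = 199·cos17.9° − 34·2.732 = 96.5; c'Δl = 48.36; W sinα = 61.2
Slice 5: Δl = 1.4/cos25.6° = 1.552 m; N'_5 = 86·cos25.6° − 17·1.552 = 51.2; c'Δl = 27.48; W sinα = 37.2
Slice 6: Δl = 2.4/cos33.3° = 2.871 m; N'_6 = 98·cos33.3° − 7·2.871 = 61.8; c'Δl = 50.83; W sinα = 53.8
Slice 7: Δl = 1.4/cos41.9° = 1.881 m; N'_7 = 18·cos41.9° − 5·1.881 = 4.0; c'Δl = 33.29; W sinα = 12.0
Σc'Δl = 272.1 kN/m; ΣN' = 449.1 kN/m; ΣW sinα = 191.5 kN/m
Resisting = 272.1 + 449.1·tan32.8° = 272.1 + 289.4 = 561.6 kN/m
FS = 561.6 / 191.5 = 2.933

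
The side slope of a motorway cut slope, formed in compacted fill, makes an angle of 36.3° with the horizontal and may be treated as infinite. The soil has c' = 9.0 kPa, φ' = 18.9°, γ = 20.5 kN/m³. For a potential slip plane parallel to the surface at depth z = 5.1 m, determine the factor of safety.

For an infinite slope with a slip plane parallel to the surface (no pore pressure): FS = [c' + γz cos²β tanφ'] / [γz sinβ cosβ].
γz = 20.5·5.1 = 104.55 kN/m²
Numerator = 9.0 + 104.55·cos²36.3°·tan18.9° = 9.0 + 104.55·0.6495·0.3424 = 32.250 kPa
Denominator = 104.55·sin36.3°·cos36.3° = 104.55·0.5920·0.8059 = 49.883 kPa
FS = 32.250 / 49.883 = 0.647

FS = 0.65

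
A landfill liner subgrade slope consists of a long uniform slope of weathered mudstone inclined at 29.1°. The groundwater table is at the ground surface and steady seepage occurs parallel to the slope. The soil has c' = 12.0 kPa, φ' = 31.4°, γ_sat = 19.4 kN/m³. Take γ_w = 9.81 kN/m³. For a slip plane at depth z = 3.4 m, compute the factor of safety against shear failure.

FS = 0.97

With seepage parallel to the slope and the water table at the surface, the effective normal stress on the slip plane uses the buoyant unit weight γ' = γ_sat − γ_w while the driving shear stress uses γ_sat:
FS = [c' + γ' z cos²β tanφ'] / [γ_sat z sinβ cosβ]
γ' = 19.4 − 9.81 = 9.59 kN/m³
Numerator = 12.0 + 9.59·3.4·cos²29.1°·tan31.4° = 12.0 + 9.59·3.4·0.7635·0.6104 = 27.195 kPa
Denominator = 19.4·3.4·sin29.1°·cos29.1° = 19.4·3.4·0.4863·0.8738 = 28.029 kPa
FS = 27.195 / 28.029 = 0.970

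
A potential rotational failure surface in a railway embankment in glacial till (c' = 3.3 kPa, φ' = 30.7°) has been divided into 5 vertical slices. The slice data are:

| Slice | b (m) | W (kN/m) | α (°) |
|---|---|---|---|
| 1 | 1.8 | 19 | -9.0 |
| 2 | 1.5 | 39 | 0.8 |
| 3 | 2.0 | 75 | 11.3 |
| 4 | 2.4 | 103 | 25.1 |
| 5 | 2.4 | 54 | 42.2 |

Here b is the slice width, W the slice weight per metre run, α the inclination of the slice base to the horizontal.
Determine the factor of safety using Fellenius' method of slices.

Ordinary method of slices: FS = Σ[c'·Δl_i + (W_i cosα_i)·tanφ'] / Σ W_i sinα_i, with Δl_i = b_i / cosα_i.
Slice 1: Δl = 1.8/cos(-9.0°) = 1.822 m; N'_1 = 19·cos(-9.0°) = 18.8; c'Δl = 6.01; W sinα = -3.0
Slice 2: Δl = 1.5/cos0.8° = 1.500 m; N'_2 = 39·cos0.8° = 39.0; c'Δl = 4.95; W sinα = 0.5
Slice 3: Δl = 2.0/cos11.3° = 2.040 m; N'_3 = 75·cos11.3° = 73.5; c'Δl = 6.73; W sinα = 14.7
Slice 4: Δl = 2.4/cos25.1° = 2.650 m; N'_4 = 103·cos25.1° = 93.3; c'Δl = 8.75; W sinα = 43.7
Slice 5: Δl = 2.4/cos42.2° = 3.240 m; N'_5 = 54·cos42.2° = 40.0; c'Δl = 10.69; W sinα = 36.3
Σc'Δl = 37.1 kN/m; ΣN' = 264.6 kN/m; ΣW sinα = 92.2 kN/m
Resisting = 37.1 + 264.6·tan30.7° = 37.1 + 157.1 = 194.2 kN/m
FS = 194.2 / 92.2 = 2.106

FS = 2.11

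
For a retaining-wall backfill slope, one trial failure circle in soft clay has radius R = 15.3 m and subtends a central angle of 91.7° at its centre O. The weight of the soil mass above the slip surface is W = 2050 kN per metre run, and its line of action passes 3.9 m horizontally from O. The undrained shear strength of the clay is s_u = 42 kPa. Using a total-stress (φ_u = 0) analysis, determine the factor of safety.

FS = 1.97

Taking moments about the centre O, the resisting moment is provided by the undrained shear strength acting along the arc:
Arc length L_a = R·θ = 15.3·(91.7°·π/180) = 15.3·1.6005 = 24.49 m
M_R = s_u·L_a·R = 42·24.49·15.3 = 15735.4 kN·m/m
M_D = W·d = 2050·3.9 = 7995.0 kN·m/m
FS = M_R / M_D = 15735.4 / 7995.0 = 1.968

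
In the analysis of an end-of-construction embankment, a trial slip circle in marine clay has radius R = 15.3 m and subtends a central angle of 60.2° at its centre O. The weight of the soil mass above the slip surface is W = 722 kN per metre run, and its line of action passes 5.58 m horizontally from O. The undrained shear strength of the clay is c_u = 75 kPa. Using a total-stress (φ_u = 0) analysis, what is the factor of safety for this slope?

FS = 4.58

Taking moments about the centre O, the resisting moment is provided by the undrained shear strength acting along the arc:
Arc length L_a = R·θ = 15.3·(60.2°·π/180) = 15.3·1.0507 = 16.08 m
M_R = c_u·L_a·R = 75·16.08·15.3 = 18446.7 kN·m/m
M_D = W·d = 722·5.58 = 4028.8 kN·m/m
FS = M_R / M_D = 18446.7 / 4028.8 = 4.579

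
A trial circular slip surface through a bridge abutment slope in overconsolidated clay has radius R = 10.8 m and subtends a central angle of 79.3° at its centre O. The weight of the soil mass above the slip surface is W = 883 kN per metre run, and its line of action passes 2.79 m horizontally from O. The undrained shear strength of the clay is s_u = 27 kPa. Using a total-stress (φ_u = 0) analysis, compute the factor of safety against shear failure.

FS = 1.77

Taking moments about the centre O, the resisting moment is provided by the undrained shear strength acting along the arc:
Arc length L_a = R·θ = 10.8·(79.3°·π/180) = 10.8·1.3840 = 14.95 m
M_R = s_u·L_a·R = 27·14.95·10.8 = 4358.7 kN·m/m
M_D = W·d = 883·2.79 = 2463.6 kN·m/m
FS = M_R / M_D = 4358.7 / 2463.6 = 1.769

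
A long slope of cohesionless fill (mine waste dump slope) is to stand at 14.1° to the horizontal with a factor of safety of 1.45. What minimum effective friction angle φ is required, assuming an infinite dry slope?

φ = 20.0°

FS = tanφ/tanβ ⇒ tanφ = FS · tanβ = 1.45 · tan14.1° = 0.3642
φ = arctan(0.3642) = 20.01°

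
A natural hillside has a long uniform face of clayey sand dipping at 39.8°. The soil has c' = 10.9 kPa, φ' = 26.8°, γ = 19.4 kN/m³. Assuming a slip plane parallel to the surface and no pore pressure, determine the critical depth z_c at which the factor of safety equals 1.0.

z_c = 2.90 m

Setting FS = 1.00 in FS = [c' + γz cos²β tanφ'] / [γz sinβ cosβ] and solving for z:
z = c' / [γ cosβ (FS·sinβ − cosβ·tanφ')]
  = 10.9 / [19.4·cos39.8°·(1.00·sin39.8° − cos39.8°·tan26.8°)]
  = 10.9 / [19.4·0.7683·(1.00·0.6401 − 0.7683·0.5051)]
  = 10.9 / 3.7563 = 2.902 m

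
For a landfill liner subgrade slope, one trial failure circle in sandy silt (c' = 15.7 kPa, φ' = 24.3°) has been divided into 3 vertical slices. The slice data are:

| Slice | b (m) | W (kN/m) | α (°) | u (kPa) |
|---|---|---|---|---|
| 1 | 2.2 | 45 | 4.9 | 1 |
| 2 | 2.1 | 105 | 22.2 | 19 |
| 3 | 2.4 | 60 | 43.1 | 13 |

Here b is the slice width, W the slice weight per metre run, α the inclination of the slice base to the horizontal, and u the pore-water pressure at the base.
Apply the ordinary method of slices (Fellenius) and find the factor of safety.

FS = 1.96

Ordinary method of slices: FS = Σ[c'·Δl_i + (W_i cosα_i − u_i·Δl_i)·tanφ'] / Σ W_i sinα_i, with Δl_i = b_i / cosα_i.
Slice 1: Δl = 2.2/cos4.9° = 2.208 m; N'_1 = 45·cos4.9° − 1·2.208 = 42.6; c'Δl = 34.67; W sinα = 3.8
Slice 2: Δl = 2.1/cos22.2° = 2.268 m; N'_2 = 105·cos22.2° − 19·2.268 = 54.1; c'Δl = 35.61; W sinα = 39.7
Slice 3: Δl = 2.4/cos43.1° = 3.287 m; N'_3 = 60·cos43.1° − 13·3.287 = 1.1; c'Δl = 51.60; W sinα = 41.0
Σc'Δl = 121.9 kN/m; ΣN' = 97.8 kN/m; ΣW sinα = 84.5 kN/m
Resisting = 121.9 + 97.8·tan24.3° = 121.9 + 44.2 = 166.1 kN/m
FS = 166.1 / 84.5 = 1.965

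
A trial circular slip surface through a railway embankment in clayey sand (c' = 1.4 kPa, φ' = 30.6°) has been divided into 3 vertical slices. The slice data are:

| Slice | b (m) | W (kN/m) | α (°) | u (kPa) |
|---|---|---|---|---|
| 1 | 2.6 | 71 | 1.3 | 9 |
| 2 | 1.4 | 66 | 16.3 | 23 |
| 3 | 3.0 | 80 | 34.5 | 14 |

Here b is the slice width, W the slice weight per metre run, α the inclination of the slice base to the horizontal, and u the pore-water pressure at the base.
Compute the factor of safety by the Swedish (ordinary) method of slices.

Ordinary method of slices: FS = Σ[c'·Δl_i + (W_i cosα_i − u_i·Δl_i)·tanφ'] / Σ W_i sinα_i, with Δl_i = b_i / cosα_i.
Slice 1: Δl = 2.6/cos1.3° = 2.601 m; N'_1 = 71·cos1.3° − 9·2.601 = 47.6; c'Δl = 3.64; W sinα = 1.6
Slice 2: Δl = 1.4/cos16.3° = 1.459 m; N'_2 = 66·cos16.3° − 23·1.459 = 29.8; c'Δl = 2.04; W sinα = 18.5
Slice 3: Δl = 3.0/cos34.5° = 3.640 m; N'_3 = 80·cos34.5° − 14·3.640 = 15.0; c'Δl = 5.10; W sinα = 45.3
Σc'Δl = 10.8 kN/m; ΣN' = 92.3 kN/m; ΣW sinα = 65.4 kN/m
Resisting = 10.8 + 92.3·tan30.6° = 10.8 + 54.6 = 65.4 kN/m
FS = 65.4 / 65.4 = 0.999

FS = 1.00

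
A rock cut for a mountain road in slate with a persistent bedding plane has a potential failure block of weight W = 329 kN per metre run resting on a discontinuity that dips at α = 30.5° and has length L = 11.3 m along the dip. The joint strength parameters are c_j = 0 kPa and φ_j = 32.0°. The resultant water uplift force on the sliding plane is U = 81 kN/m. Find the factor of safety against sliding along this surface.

Resolving the block weight along and normal to the plane and applying the Mohr–Coulomb strength on the joint:
N' = W cosα − U = 329·cos30.5° − 81 = 202.5 kN/m
Driving force T = W sinα = 329·sin30.5° = 167.0 kN/m
Resisting force R = c_j·L + N'·tanφ_j = 0·11.3 + 202.5·tan32.0° = 0.0 + 126.5 = 126.5 kN/m
FS = R / T = 126.5 / 167.0 = 0.758

FS = 0.76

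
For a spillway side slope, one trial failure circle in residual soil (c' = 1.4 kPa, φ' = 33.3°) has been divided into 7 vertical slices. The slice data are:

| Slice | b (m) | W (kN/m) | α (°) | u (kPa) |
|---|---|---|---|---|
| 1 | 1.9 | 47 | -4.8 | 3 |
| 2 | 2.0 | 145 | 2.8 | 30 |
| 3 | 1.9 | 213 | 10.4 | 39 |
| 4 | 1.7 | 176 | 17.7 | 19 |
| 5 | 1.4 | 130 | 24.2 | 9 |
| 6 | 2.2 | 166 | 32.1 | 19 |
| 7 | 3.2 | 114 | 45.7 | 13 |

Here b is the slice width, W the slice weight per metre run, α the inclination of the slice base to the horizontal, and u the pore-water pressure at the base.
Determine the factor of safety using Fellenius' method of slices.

Ordinary method of slices: FS = Σ[c'·Δl_i + (W_i cosα_i − u_i·Δl_i)·tanφ'] / Σ W_i sinα_i, with Δl_i = b_i / cosα_i.
Slice 1: Δl = 1.9/cos(-4.8°) = 1.907 m; N'_1 = 47·cos(-4.8°) − 3·1.907 = 41.1; c'Δl = 2.67; W sinα = -3.9
Slice 2: Δl = 2.0/cos2.8° = 2.002 m; N'_2 = 145·cos2.8° − 30·2.002 = 84.8; c'Δl = 2.80; W sinα = 7.1
Slice 3: Δl = 1.9/cos10.4° = 1.932 m; N'_3 = 213·cos10.4° − 39·1.932 = 134.2; c'Δl = 2.70; W sinα = 38.5
Slice 4: Δl = 1.7/cos17.7° = 1.784 m; N'_4 = 176·cos17.7° − 19·1.784 = 133.8; c'Δl = 2.50; W sinα = 53.5
Slice 5: Δl = 1.4/cos24.2° = 1.535 m; N'_5 = 130·cos24.2° − 9·1.535 = 104.8; c'Δl = 2.15; W sinα = 53.3
Slice 6: Δl = 2.2/cos32.1° = 2.597 m; N'_6 = 166·cos32.1° − 19·2.597 = 91.3; c'Δl = 3.64; W sinα = 88.2
Slice 7: Δl = 3.2/cos45.7° = 4.582 m; N'_7 = 114·cos45.7° − 13·4.582 = 20.1; c'Δl = 6.41; W sinα = 81.6
Σc'Δl = 22.9 kN/m; ΣN' = 609.9 kN/m; ΣW sinα = 318.2 kN/m
Resisting = 22.9 + 609.9·tan33.3° = 22.9 + 400.6 = 423.5 kN/m
FS = 423.5 / 318.2 = 1.331

FS = 1.33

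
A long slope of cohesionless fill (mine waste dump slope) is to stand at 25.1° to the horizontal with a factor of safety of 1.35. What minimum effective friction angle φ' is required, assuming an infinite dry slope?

φ' = 32.3°

FS = tanφ'/tanβ ⇒ tanφ' = FS · tanβ = 1.35 · tan25.1° = 0.6324
φ' = arctan(0.6324) = 32.31°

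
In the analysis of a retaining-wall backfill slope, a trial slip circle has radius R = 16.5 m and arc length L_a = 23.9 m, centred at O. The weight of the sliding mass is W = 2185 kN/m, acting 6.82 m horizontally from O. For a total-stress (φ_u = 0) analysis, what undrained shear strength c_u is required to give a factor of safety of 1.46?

FS = c_u·L_a·R / (W·d), so c_u = FS·W·d / (L_a·R).
c_u = 1.46·2185·6.82 / (23.90·16.5) = 21756.5 / 394.35 = 55.17 kPa

c_u = 55.2 kPa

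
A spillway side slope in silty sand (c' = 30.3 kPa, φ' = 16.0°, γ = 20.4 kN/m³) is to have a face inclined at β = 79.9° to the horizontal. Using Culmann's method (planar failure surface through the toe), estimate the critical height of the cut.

H_c = 10.04 m

Culmann's analysis gives the critical failure plane at α_cr = (β + φ')/2 = (79.9 + 16.0)/2 = 48.0°, and the critical height
H_c = (4c'/γ) · sinβ cosφ' / [1 − cos(β − φ')]
    = (4·30.3/20.4) · sin79.9°·cos16.0° / [1 − cos(63.9°)]
    = 5.941 · 0.9845·0.9613 / [1 − 0.4399]
    = 5.941 · 0.9464 / 0.5601
    = 10.04 m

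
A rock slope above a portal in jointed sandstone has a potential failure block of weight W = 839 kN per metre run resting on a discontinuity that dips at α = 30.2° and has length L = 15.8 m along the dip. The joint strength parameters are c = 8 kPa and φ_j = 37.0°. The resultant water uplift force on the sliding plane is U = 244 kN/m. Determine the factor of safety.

Resolving the block weight along and normal to the plane and applying the Mohr–Coulomb strength on the joint:
N' = W cosα − U = 839·cos30.2° − 244 = 481.1 kN/m
Driving force T = W sinα = 839·sin30.2° = 422.0 kN/m
Resisting force R = c·L + N'·tanφ_j = 8·15.8 + 481.1·tan37.0° = 126.4 + 362.6 = 489.0 kN/m
FS = R / T = 489.0 / 422.0 = 1.159

FS = 1.16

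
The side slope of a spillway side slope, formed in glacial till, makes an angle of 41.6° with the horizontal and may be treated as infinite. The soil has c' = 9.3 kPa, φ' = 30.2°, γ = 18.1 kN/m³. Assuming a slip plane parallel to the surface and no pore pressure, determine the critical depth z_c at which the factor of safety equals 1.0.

z_c = 3.00 m

Setting FS = 1.00 in FS = [c' + γz cos²β tanφ'] / [γz sinβ cosβ] and solving for z:
z = c' / [γ cosβ (FS·sinβ − cosβ·tanφ')]
  = 9.3 / [18.1·cos41.6°·(1.00·sin41.6° − cos41.6°·tan30.2°)]
  = 9.3 / [18.1·0.7478·(1.00·0.6639 − 0.7478·0.5820)]
  = 9.3 / 3.0955 = 3.004 m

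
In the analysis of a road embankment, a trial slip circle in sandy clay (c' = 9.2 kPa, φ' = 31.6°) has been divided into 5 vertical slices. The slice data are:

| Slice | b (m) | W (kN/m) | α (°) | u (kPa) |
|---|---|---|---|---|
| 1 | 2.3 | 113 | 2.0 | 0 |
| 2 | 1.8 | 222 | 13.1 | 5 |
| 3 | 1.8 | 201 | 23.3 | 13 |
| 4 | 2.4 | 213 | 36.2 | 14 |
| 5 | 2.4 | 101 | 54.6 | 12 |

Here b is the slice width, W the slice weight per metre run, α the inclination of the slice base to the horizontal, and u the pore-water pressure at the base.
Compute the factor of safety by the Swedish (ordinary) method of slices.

Ordinary method of slices: FS = Σ[c'·Δl_i + (W_i cosα_i − u_i·Δl_i)·tanφ'] / Σ W_i sinα_i, with Δl_i = b_i / cosα_i.
Slice 1: Δl = 2.3/cos2.0° = 2.301 m; N'_1 = 113·cos2.0° − 0·2.301 = 112.9; c'Δl = 21.17; W sinα = 3.9
Slice 2: Δl = 1.8/cos13.1° = 1.848 m; N'_2 = 222·cos13.1° − 5·1.848 = 207.0; c'Δl = 17.00; W sinα = 50.3
Slice 3: Δl = 1.8/cos23.3° = 1.960 m; N'_3 = 201·cos23.3° − 13·1.960 = 159.1; c'Δl = 18.03; W sinα = 79.5
Slice 4: Δl = 2.4/cos36.2° = 2.974 m; N'_4 = 213·cos36.2° − 14·2.974 = 130.2; c'Δl = 27.36; W sinα = 125.8
Slice 5: Δl = 2.4/cos54.6° = 4.143 m; N'_5 = 101·cos54.6° − 12·4.143 = 8.8; c'Δl = 38.12; W sinα = 82.3
Σc'Δl = 121.7 kN/m; ΣN' = 618.1 kN/m; ΣW sinα = 341.9 kN/m
Resisting = 121.7 + 618.1·tan31.6° = 121.7 + 380.2 = 501.9 kN/m
FS = 501.9 / 341.9 = 1.468

FS = 1.47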